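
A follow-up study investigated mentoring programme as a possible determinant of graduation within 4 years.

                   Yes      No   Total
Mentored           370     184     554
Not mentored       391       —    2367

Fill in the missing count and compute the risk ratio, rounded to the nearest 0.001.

The missing cell is in the unexposed row: 2367 − 391 = 1976.
So a = 370, b = 184, c = 391, d = 1976.
RR = [a/(a+b)] / [c/(c+d)] = (370/554) / (391/2367) = 0.66787/0.16519 = 4.04309

4.043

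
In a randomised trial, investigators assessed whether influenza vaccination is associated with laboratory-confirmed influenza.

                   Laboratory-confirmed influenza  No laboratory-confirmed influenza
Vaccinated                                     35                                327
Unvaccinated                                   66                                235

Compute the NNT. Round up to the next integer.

9

Risk in treated group = 35/362 = 0.09669; risk in control = 66/301 = 0.21927.
Absolute risk reduction = 0.21927 − 0.09669 = 0.12258
NNT = 1 / ARR = 1 / 0.12258 = 8.158 → round up → 9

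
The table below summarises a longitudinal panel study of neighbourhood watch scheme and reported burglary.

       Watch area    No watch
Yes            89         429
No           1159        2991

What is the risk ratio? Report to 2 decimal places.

Reading the table with exposure as columns: a = 89 (Watch area, case), b = 1159 (Watch area, non-case), c = 429 (No watch, case), d = 2991.
Risk in exposed = 89/1248 = 0.07131; risk in unexposed = 429/3420 = 0.12544.
RR = 0.07131 / 0.12544 = 0.56852
The risk is 43% lower among the exposed than among the unexposed.

0.57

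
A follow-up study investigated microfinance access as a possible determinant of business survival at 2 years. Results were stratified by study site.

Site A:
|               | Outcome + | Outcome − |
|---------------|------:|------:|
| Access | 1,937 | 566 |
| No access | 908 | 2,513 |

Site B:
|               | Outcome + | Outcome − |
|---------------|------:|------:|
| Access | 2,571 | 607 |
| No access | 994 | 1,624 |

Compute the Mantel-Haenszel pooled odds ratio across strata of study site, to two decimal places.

OR_MH = Σ(aᵢdᵢ/nᵢ) / Σ(bᵢcᵢ/nᵢ), where nᵢ is the stratum total.
Stratum 1 (Site A): n = 5924; a·d/n = 1937·2513/5924 = 821.6882; b·c/n = 566·908/5924 = 86.7535
Stratum 2 (Site B): n = 5796; a·d/n = 2571·1624/5796 = 720.3768; b·c/n = 607·994/5796 = 104.0990
OR_MH = (821.6882 + 720.3768) / (86.7535 + 104.0990) = 1542.0650 / 190.8526 = 8.07988

8.08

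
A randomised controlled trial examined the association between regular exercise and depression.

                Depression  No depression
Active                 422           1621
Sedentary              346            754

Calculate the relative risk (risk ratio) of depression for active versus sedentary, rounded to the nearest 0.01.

Cells: a = 422, b = 1621, c = 346, d = 754.
Risk in exposed = 422/2043 = 0.20656; risk in unexposed = 346/1100 = 0.31455.
RR = 0.20656 / 0.31455 = 0.65669
The risk is 34% lower among the exposed than among the unexposed.

0.66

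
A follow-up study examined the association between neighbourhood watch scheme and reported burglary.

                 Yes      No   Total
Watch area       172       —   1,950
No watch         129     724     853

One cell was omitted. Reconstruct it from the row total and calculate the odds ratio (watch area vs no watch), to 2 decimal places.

0.54

The missing cell is in the exposed row: 1950 − 172 = 1778.
So a = 172, b = 1778, c = 129, d = 724.
OR = (a·d)/(b·c) = (172 × 724) / (1778 × 129) = 124528 / 229362 = 0.54293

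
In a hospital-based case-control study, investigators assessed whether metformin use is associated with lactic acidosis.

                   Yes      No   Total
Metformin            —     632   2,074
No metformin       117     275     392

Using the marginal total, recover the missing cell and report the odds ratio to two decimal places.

5.36

The missing cell is in the exposed row: 2074 − 632 = 1442.
So a = 1442, b = 632, c = 117, d = 275.
OR = (a·d)/(b·c) = (1442 × 275) / (632 × 117) = 396550 / 73944 = 5.36284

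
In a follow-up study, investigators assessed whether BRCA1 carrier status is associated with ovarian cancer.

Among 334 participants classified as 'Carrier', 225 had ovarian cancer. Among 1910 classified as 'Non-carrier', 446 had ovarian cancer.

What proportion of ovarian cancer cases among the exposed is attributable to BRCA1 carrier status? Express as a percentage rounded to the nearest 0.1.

65.3

From the description: a = 225, b = 109, c = 446, d = 1464.
Risk in exposed = 225/334 = 0.67365; risk in unexposed = 446/1910 = 0.23351.
RR = 0.67365/0.23351 = 2.88493
AR% = (RR − 1)/RR × 100 = (2.88493 − 1)/2.88493 × 100 = 65.3371%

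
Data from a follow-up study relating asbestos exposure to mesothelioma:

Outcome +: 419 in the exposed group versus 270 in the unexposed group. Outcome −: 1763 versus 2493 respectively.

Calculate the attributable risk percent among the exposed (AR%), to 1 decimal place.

49.1

From the description: a = 419, b = 1763, c = 270, d = 2493.
Risk in exposed = 419/2182 = 0.19203; risk in unexposed = 270/2763 = 0.09772.
RR = 0.19203/0.09772 = 1.96506
AR% = (RR − 1)/RR × 100 = (1.96506 − 1)/1.96506 × 100 = 49.1110%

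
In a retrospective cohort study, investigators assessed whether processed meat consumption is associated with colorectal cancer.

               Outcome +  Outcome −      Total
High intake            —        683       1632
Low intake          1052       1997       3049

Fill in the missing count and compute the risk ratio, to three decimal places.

1.685

The missing cell is in the exposed row: 1632 − 683 = 949.
So a = 949, b = 683, c = 1052, d = 1997.
RR = [a/(a+b)] / [c/(c+d)] = (949/1632) / (1052/3049) = 0.58150/0.34503 = 1.68534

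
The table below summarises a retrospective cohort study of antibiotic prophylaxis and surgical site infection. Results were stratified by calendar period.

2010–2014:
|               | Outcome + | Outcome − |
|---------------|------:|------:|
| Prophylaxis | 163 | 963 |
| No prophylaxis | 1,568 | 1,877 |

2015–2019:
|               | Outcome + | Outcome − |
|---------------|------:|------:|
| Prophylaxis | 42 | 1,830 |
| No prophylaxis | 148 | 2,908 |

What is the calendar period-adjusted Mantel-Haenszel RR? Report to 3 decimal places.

RR_MH = Σ(aᵢ·n₀ᵢ/nᵢ) / Σ(cᵢ·n₁ᵢ/nᵢ), with n₁ᵢ = aᵢ+bᵢ (exposed), n₀ᵢ = cᵢ+dᵢ (unexposed), nᵢ = n₁ᵢ+n₀ᵢ.
Stratum 1 (2010–2014): n₁ = 1126, n₀ = 3445, n = 4571; a·n₀/n = 163·3445/4571 = 122.8473; c·n₁/n = 1568·1126/4571 = 386.2542
Stratum 2 (2015–2019): n₁ = 1872, n₀ = 3056, n = 4928; a·n₀/n = 42·3056/4928 = 26.0455; c·n₁/n = 148·1872/4928 = 56.2208
RR_MH = (122.8473 + 26.0455) / (386.2542 + 56.2208) = 148.8928 / 442.4750 = 0.33650

0.336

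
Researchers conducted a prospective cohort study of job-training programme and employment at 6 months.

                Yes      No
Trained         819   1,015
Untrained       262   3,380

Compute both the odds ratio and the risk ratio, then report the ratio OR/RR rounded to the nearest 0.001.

Cells: a = 819, b = 1015, c = 262, d = 3380.
OR = (819·3380)/(1015·262) = 2768220/265930 = 10.40958
Risk in exposed = 819/1834 = 0.44656; risk in unexposed = 262/3642 = 0.07194; RR = 6.20759
OR/RR = 10.40958 / 6.20759 = 1.67691
The outcome is not rare, so the OR lies further from 1 than the RR.

1.677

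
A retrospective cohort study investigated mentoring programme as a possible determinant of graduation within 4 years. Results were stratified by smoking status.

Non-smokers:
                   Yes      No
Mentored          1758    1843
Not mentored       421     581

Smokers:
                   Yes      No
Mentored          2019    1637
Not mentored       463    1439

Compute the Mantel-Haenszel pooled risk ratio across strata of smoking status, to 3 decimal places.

1.694

RR_MH = Σ(aᵢ·n₀ᵢ/nᵢ) / Σ(cᵢ·n₁ᵢ/nᵢ), with n₁ᵢ = aᵢ+bᵢ (exposed), n₀ᵢ = cᵢ+dᵢ (unexposed), nᵢ = n₁ᵢ+n₀ᵢ.
Stratum 1 (Non-smokers): n₁ = 3601, n₀ = 1002, n = 4603; a·n₀/n = 1758·1002/4603 = 382.6887; c·n₁/n = 421·3601/4603 = 329.3550
Stratum 2 (Smokers): n₁ = 3656, n₀ = 1902, n = 5558; a·n₀/n = 2019·1902/5558 = 690.9208; c·n₁/n = 463·3656/5558 = 304.5570
RR_MH = (382.6887 + 690.9208) / (329.3550 + 304.5570) = 1073.6095 / 633.9120 = 1.69363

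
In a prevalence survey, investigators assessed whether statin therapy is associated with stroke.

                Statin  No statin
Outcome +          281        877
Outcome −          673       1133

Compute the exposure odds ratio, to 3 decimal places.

Reading the table with exposure as columns: a = 281 (Statin, case), b = 673 (Statin, non-case), c = 877 (No statin, case), d = 1133.
OR = (a·d)/(b·c) = (281 × 1133) / (673 × 877) = 318373 / 590221 = 0.53941
Exposure is associated with lower odds of stroke (OR = 0.54 < 1).

0.539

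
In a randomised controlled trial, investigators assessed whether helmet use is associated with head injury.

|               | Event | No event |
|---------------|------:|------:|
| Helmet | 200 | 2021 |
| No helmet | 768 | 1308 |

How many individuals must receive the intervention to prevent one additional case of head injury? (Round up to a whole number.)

Risk in treated group = 200/2221 = 0.09005; risk in control = 768/2076 = 0.36994.
Absolute risk reduction = 0.36994 − 0.09005 = 0.27989
NNT = 1 / ARR = 1 / 0.27989 = 3.573 → round up → 4

4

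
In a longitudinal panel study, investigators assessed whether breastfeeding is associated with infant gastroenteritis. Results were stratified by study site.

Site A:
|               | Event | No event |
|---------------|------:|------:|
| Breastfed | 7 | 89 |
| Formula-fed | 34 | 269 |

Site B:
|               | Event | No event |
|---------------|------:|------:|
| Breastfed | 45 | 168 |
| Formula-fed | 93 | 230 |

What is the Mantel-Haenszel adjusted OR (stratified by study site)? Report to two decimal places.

OR_MH = Σ(aᵢdᵢ/nᵢ) / Σ(bᵢcᵢ/nᵢ), where nᵢ is the stratum total.
Stratum 1 (Site A): n = 399; a·d/n = 7·269/399 = 4.7193; b·c/n = 89·34/399 = 7.5840
Stratum 2 (Site B): n = 536; a·d/n = 45·230/536 = 19.3097; b·c/n = 168·93/536 = 29.1493
OR_MH = (4.7193 + 19.3097) / (7.5840 + 29.1493) = 24.0290 / 36.7332 = 0.65415

0.65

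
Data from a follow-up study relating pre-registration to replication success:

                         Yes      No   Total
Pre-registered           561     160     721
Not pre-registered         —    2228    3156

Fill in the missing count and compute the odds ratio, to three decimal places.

8.418

The missing cell is in the unexposed row: 3156 − 2228 = 928.
So a = 561, b = 160, c = 928, d = 2228.
OR = (a·d)/(b·c) = (561 × 2228) / (160 × 928) = 1249908 / 148480 = 8.41802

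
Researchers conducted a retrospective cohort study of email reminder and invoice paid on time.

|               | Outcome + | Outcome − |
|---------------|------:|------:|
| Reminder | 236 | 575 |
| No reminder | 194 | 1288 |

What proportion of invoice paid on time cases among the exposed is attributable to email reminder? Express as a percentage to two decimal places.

55.02

Cells: a = 236, b = 575, c = 194, d = 1288.
Risk in exposed = 236/811 = 0.29100; risk in unexposed = 194/1482 = 0.13090.
RR = 0.29100/0.13090 = 2.22299
AR% = (RR − 1)/RR × 100 = (2.22299 − 1)/2.22299 × 100 = 55.0156%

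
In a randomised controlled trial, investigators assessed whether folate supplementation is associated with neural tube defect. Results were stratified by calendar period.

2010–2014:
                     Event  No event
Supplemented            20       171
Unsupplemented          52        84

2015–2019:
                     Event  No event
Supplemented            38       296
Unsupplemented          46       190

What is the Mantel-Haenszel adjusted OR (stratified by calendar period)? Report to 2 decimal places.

0.35

OR_MH = Σ(aᵢdᵢ/nᵢ) / Σ(bᵢcᵢ/nᵢ), where nᵢ is the stratum total.
Stratum 1 (2010–2014): n = 327; a·d/n = 20·84/327 = 5.1376; b·c/n = 171·52/327 = 27.1927
Stratum 2 (2015–2019): n = 570; a·d/n = 38·190/570 = 12.6667; b·c/n = 296·46/570 = 23.8877
OR_MH = (5.1376 + 12.6667) / (27.1927 + 23.8877) = 17.8043 / 51.0804 = 0.34855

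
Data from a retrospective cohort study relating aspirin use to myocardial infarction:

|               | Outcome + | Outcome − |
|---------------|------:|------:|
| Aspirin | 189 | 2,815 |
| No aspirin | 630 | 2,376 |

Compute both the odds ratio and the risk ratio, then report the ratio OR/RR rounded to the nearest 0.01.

0.84

Cells: a = 189, b = 2815, c = 630, d = 2376.
OR = (189·2376)/(2815·630) = 449064/1773450 = 0.25321
Risk in exposed = 189/3004 = 0.06292; risk in unexposed = 630/3006 = 0.20958; RR = 0.30020
OR/RR = 0.25321 / 0.30020 = 0.84349
The outcome is not rare, so the OR lies further from 1 than the RR.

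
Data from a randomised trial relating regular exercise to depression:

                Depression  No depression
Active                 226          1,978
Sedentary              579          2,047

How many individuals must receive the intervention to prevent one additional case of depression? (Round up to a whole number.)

Risk in treated group = 226/2204 = 0.10254; risk in control = 579/2626 = 0.22049.
Absolute risk reduction = 0.22049 − 0.10254 = 0.11795
NNT = 1 / ARR = 1 / 0.11795 = 8.478 → round up → 9

9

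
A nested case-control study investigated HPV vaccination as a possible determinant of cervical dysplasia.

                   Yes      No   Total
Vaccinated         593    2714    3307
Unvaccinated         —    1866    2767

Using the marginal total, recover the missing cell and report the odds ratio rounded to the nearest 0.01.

The missing cell is in the unexposed row: 2767 − 1866 = 901.
So a = 593, b = 2714, c = 901, d = 1866.
OR = (a·d)/(b·c) = (593 × 1866) / (2714 × 901) = 1106538 / 2445314 = 0.45251

0.45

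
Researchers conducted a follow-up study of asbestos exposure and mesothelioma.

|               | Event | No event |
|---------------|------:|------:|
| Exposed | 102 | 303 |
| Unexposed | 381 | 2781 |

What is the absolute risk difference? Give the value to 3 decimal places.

0.131

Cells: a = 102, b = 303, c = 381, d = 2781.
Risk in exposed = 102/405 = 0.251852; risk in unexposed = 381/3162 = 0.120493.
Risk difference = 0.251852 − 0.120493 = 0.131358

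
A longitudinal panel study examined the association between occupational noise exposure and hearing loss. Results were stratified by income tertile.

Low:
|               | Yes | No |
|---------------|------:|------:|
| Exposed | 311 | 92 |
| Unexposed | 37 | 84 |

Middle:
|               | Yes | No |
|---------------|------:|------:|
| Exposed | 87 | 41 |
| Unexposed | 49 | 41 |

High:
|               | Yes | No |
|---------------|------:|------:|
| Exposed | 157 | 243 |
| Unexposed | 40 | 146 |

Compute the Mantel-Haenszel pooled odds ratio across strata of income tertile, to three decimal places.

OR_MH = Σ(aᵢdᵢ/nᵢ) / Σ(bᵢcᵢ/nᵢ), where nᵢ is the stratum total.
Stratum 1 (Low): n = 524; a·d/n = 311·84/524 = 49.8550; b·c/n = 92·37/524 = 6.4962
Stratum 2 (Middle): n = 218; a·d/n = 87·41/218 = 16.3624; b·c/n = 41·49/218 = 9.2156
Stratum 3 (High): n = 586; a·d/n = 157·146/586 = 39.1160; b·c/n = 243·40/586 = 16.5870
OR_MH = (49.8550 + 16.3624 + 39.1160) / (6.4962 + 9.2156 + 16.5870) = 105.3334 / 32.2988 = 3.26122

3.261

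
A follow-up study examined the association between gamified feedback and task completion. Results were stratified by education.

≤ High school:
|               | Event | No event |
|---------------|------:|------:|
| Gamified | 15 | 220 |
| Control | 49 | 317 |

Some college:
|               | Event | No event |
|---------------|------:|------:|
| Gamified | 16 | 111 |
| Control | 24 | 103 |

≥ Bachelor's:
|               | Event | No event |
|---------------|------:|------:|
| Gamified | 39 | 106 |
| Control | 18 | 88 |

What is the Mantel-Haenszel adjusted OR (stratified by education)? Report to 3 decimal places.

0.779

OR_MH = Σ(aᵢdᵢ/nᵢ) / Σ(bᵢcᵢ/nᵢ), where nᵢ is the stratum total.
Stratum 1 (≤ High school): n = 601; a·d/n = 15·317/601 = 7.9118; b·c/n = 220·49/601 = 17.9368
Stratum 2 (Some college): n = 254; a·d/n = 16·103/254 = 6.4882; b·c/n = 111·24/254 = 10.4882
Stratum 3 (≥ Bachelor's): n = 251; a·d/n = 39·88/251 = 13.6733; b·c/n = 106·18/251 = 7.6016
OR_MH = (7.9118 + 6.4882 + 13.6733) / (17.9368 + 10.4882 + 7.6016) = 28.0733 / 36.0266 = 0.77924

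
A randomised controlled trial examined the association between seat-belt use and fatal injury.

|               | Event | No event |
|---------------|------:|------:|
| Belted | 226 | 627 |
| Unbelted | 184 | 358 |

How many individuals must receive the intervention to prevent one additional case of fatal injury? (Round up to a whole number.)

14

Risk in treated group = 226/853 = 0.26495; risk in control = 184/542 = 0.33948.
Absolute risk reduction = 0.33948 − 0.26495 = 0.07454
NNT = 1 / ARR = 1 / 0.07454 = 13.416 → round up → 14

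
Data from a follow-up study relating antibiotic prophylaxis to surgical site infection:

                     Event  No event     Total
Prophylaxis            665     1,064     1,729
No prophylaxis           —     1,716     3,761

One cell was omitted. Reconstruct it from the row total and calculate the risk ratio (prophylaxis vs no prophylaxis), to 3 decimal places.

The missing cell is in the unexposed row: 3761 − 1716 = 2045.
So a = 665, b = 1064, c = 2045, d = 1716.
RR = [a/(a+b)] / [c/(c+d)] = (665/1729) / (2045/3761) = 0.38462/0.54374 = 0.70735

0.707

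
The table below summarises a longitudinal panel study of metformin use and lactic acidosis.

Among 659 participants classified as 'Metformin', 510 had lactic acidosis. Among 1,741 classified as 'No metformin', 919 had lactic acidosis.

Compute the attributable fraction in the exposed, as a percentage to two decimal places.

From the description: a = 510, b = 149, c = 919, d = 822.
Risk in exposed = 510/659 = 0.77390; risk in unexposed = 919/1741 = 0.52786.
RR = 0.77390/0.52786 = 1.46611
AR% = (RR − 1)/RR × 100 = (1.46611 − 1)/1.46611 × 100 = 31.7925%

31.79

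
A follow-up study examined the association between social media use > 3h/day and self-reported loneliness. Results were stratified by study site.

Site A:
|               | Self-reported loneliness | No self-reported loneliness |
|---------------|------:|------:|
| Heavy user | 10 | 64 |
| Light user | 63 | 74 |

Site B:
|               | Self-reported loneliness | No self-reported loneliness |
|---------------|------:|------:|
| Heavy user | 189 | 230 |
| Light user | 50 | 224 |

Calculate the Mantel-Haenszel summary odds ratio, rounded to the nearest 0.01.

OR_MH = Σ(aᵢdᵢ/nᵢ) / Σ(bᵢcᵢ/nᵢ), where nᵢ is the stratum total.
Stratum 1 (Site A): n = 211; a·d/n = 10·74/211 = 3.5071; b·c/n = 64·63/211 = 19.1090
Stratum 2 (Site B): n = 693; a·d/n = 189·224/693 = 61.0909; b·c/n = 230·50/693 = 16.5945
OR_MH = (3.5071 + 61.0909) / (19.1090 + 16.5945) = 64.5980 / 35.7035 = 1.80929

1.81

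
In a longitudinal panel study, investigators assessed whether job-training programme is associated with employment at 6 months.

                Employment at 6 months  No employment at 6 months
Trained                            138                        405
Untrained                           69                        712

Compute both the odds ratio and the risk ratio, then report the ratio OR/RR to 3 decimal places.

Cells: a = 138, b = 405, c = 69, d = 712.
OR = (138·712)/(405·69) = 98256/27945 = 3.51605
Risk in exposed = 138/543 = 0.25414; risk in unexposed = 69/781 = 0.08835; RR = 2.87661
OR/RR = 3.51605 / 2.87661 = 1.22229
The outcome is not rare, so the OR lies further from 1 than the RR.

1.222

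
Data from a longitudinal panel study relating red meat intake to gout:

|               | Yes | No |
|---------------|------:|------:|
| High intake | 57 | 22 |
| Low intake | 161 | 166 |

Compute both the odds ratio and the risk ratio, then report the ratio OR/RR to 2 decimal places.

1.82

Cells: a = 57, b = 22, c = 161, d = 166.
OR = (57·166)/(22·161) = 9462/3542 = 2.67137
Risk in exposed = 57/79 = 0.72152; risk in unexposed = 161/327 = 0.49235; RR = 1.46545
OR/RR = 2.67137 / 1.46545 = 1.82291
The outcome is not rare, so the OR lies further from 1 than the RR.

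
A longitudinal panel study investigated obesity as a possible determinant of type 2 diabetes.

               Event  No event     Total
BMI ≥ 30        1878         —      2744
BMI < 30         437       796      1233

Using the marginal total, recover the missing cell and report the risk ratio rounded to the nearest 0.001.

The missing cell is in the exposed row: 2744 − 1878 = 866.
So a = 1878, b = 866, c = 437, d = 796.
RR = [a/(a+b)] / [c/(c+d)] = (1878/2744) / (437/1233) = 0.68440/0.35442 = 1.93105

1.931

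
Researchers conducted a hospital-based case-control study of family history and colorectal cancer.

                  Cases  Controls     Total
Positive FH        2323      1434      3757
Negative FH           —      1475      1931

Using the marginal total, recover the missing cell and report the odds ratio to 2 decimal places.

The missing cell is in the unexposed row: 1931 − 1475 = 456.
So a = 2323, b = 1434, c = 456, d = 1475.
OR = (a·d)/(b·c) = (2323 × 1475) / (1434 × 456) = 3426425 / 653904 = 5.23995

5.24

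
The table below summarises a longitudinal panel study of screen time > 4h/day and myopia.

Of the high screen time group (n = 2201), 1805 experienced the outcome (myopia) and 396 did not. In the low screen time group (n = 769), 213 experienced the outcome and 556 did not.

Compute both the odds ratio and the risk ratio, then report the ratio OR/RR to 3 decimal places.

From the description: a = 1805, b = 396, c = 213, d = 556.
OR = (1805·556)/(396·213) = 1003580/84348 = 11.89809
Risk in exposed = 1805/2201 = 0.82008; risk in unexposed = 213/769 = 0.27698; RR = 2.96076
OR/RR = 11.89809 / 2.96076 = 4.01859
The outcome is not rare, so the OR lies further from 1 than the RR.

4.019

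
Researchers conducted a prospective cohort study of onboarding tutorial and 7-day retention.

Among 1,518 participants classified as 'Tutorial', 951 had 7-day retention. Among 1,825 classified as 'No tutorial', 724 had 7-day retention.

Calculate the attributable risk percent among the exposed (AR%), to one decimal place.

36.7

From the description: a = 951, b = 567, c = 724, d = 1101.
Risk in exposed = 951/1518 = 0.62648; risk in unexposed = 724/1825 = 0.39671.
RR = 0.62648/0.39671 = 1.57919
AR% = (RR − 1)/RR × 100 = (1.57919 − 1)/1.57919 × 100 = 36.6762%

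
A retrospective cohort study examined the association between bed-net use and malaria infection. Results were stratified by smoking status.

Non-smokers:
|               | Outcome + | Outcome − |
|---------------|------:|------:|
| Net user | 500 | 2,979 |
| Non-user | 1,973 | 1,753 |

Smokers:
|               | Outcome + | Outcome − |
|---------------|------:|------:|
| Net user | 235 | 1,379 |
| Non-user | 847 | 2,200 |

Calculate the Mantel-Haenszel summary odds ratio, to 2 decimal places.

OR_MH = Σ(aᵢdᵢ/nᵢ) / Σ(bᵢcᵢ/nᵢ), where nᵢ is the stratum total.
Stratum 1 (Non-smokers): n = 7205; a·d/n = 500·1753/7205 = 121.6516; b·c/n = 2979·1973/7205 = 815.7622
Stratum 2 (Smokers): n = 4661; a·d/n = 235·2200/4661 = 110.9204; b·c/n = 1379·847/4661 = 250.5928
OR_MH = (121.6516 + 110.9204) / (815.7622 + 250.5928) = 232.5720 / 1066.3550 = 0.21810

0.22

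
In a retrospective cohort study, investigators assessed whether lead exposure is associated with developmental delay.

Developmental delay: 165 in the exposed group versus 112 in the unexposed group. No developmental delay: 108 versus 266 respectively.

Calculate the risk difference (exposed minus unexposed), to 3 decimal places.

0.308

From the description: a = 165, b = 108, c = 112, d = 266.
Risk in exposed = 165/273 = 0.604396; risk in unexposed = 112/378 = 0.296296.
Risk difference = 0.604396 − 0.296296 = 0.308099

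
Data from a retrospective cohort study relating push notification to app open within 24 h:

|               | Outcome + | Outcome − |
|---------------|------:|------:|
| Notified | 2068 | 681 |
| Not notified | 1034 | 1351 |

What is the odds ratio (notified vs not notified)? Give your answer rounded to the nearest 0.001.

Cells: a = 2068, b = 681, c = 1034, d = 1351.
OR = (a·d)/(b·c) = (2068 × 1351) / (681 × 1034) = 2793868 / 704154 = 3.96769
The odds of app open within 24 h are about 3.97 times as high in the notified group.

3.968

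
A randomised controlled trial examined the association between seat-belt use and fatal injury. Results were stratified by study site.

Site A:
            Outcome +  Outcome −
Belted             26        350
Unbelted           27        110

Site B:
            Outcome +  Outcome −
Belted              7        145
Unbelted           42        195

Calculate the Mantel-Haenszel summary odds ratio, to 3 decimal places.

OR_MH = Σ(aᵢdᵢ/nᵢ) / Σ(bᵢcᵢ/nᵢ), where nᵢ is the stratum total.
Stratum 1 (Site A): n = 513; a·d/n = 26·110/513 = 5.5750; b·c/n = 350·27/513 = 18.4211
Stratum 2 (Site B): n = 389; a·d/n = 7·195/389 = 3.5090; b·c/n = 145·42/389 = 15.6555
OR_MH = (5.5750 + 3.5090) / (18.4211 + 15.6555) = 9.0840 / 34.0766 = 0.26658

0.267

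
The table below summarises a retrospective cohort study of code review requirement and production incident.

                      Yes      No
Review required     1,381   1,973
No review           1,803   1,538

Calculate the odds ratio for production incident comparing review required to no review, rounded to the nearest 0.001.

0.597

Cells: a = 1381, b = 1973, c = 1803, d = 1538.
OR = (a·d)/(b·c) = (1381 × 1538) / (1973 × 1803) = 2123978 / 3557319 = 0.59707
Exposure is associated with lower odds of production incident (OR = 0.60 < 1).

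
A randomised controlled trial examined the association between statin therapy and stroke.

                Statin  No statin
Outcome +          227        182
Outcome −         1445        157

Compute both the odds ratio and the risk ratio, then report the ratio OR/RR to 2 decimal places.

Reading the table with exposure as columns: a = 227 (Statin, case), b = 1445 (Statin, non-case), c = 182 (No statin, case), d = 157.
OR = (227·157)/(1445·182) = 35639/262990 = 0.13551
Risk in exposed = 227/1672 = 0.13577; risk in unexposed = 182/339 = 0.53687; RR = 0.25288
OR/RR = 0.13551 / 0.25288 = 0.53588
The outcome is not rare, so the OR lies further from 1 than the RR.

0.54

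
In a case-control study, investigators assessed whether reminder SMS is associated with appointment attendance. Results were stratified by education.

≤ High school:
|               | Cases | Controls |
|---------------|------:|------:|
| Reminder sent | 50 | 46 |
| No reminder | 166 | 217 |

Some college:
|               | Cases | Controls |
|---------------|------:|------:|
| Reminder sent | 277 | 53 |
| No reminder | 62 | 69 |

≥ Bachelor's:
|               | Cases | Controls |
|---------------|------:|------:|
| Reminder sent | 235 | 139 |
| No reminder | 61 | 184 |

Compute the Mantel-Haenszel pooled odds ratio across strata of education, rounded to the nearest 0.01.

3.64

OR_MH = Σ(aᵢdᵢ/nᵢ) / Σ(bᵢcᵢ/nᵢ), where nᵢ is the stratum total.
Stratum 1 (≤ High school): n = 479; a·d/n = 50·217/479 = 22.6514; b·c/n = 46·166/479 = 15.9415
Stratum 2 (Some college): n = 461; a·d/n = 277·69/461 = 41.4599; b·c/n = 53·62/461 = 7.1280
Stratum 3 (≥ Bachelor's): n = 619; a·d/n = 235·184/619 = 69.8546; b·c/n = 139·61/619 = 13.6979
OR_MH = (22.6514 + 41.4599 + 69.8546) / (15.9415 + 7.1280 + 13.6979) = 133.9658 / 36.7674 = 3.64360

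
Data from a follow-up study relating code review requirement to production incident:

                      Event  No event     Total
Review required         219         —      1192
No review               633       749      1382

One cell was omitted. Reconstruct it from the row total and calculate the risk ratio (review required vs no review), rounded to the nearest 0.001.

The missing cell is in the exposed row: 1192 − 219 = 973.
So a = 219, b = 973, c = 633, d = 749.
RR = [a/(a+b)] / [c/(c+d)] = (219/1192) / (633/1382) = 0.18372/0.45803 = 0.40112

0.401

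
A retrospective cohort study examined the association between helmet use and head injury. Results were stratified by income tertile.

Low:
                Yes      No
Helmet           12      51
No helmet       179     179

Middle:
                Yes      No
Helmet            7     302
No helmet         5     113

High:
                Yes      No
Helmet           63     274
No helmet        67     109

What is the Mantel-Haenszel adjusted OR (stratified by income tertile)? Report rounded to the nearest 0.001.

0.333

OR_MH = Σ(aᵢdᵢ/nᵢ) / Σ(bᵢcᵢ/nᵢ), where nᵢ is the stratum total.
Stratum 1 (Low): n = 421; a·d/n = 12·179/421 = 5.1021; b·c/n = 51·179/421 = 21.6841
Stratum 2 (Middle): n = 427; a·d/n = 7·113/427 = 1.8525; b·c/n = 302·5/427 = 3.5363
Stratum 3 (High): n = 513; a·d/n = 63·109/513 = 13.3860; b·c/n = 274·67/513 = 35.7856
OR_MH = (5.1021 + 1.8525 + 13.3860) / (21.6841 + 3.5363 + 35.7856) = 20.3406 / 61.0060 = 0.33342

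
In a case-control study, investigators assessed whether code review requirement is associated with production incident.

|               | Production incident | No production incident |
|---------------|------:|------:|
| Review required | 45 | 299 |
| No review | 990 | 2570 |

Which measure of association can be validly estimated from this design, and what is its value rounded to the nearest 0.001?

0.391

Cells: a = 45, b = 299, c = 990, d = 2570.
This is a case-control study: participants were sampled on outcome status, so risks in the source population cannot be estimated directly — relative risk is not valid here. The odds ratio is the appropriate measure.
OR = (a·d)/(b·c) = (45 × 2570) / (299 × 990) = 115650 / 296010 = 0.39070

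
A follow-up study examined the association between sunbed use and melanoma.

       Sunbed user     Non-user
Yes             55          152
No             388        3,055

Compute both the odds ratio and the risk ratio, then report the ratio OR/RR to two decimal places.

Reading the table with exposure as columns: a = 55 (Sunbed user, case), b = 388 (Sunbed user, non-case), c = 152 (Non-user, case), d = 3055.
OR = (55·3055)/(388·152) = 168025/58976 = 2.84904
Risk in exposed = 55/443 = 0.12415; risk in unexposed = 152/3207 = 0.04740; RR = 2.61948
OR/RR = 2.84904 / 2.61948 = 1.08764
The outcome is not rare, so the OR lies further from 1 than the RR.

1.09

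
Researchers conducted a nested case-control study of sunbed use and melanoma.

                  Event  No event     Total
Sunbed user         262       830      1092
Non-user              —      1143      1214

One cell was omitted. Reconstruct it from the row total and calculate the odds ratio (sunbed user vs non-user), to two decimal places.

5.08

The missing cell is in the unexposed row: 1214 − 1143 = 71.
So a = 262, b = 830, c = 71, d = 1143.
OR = (a·d)/(b·c) = (262 × 1143) / (830 × 71) = 299466 / 58930 = 5.08172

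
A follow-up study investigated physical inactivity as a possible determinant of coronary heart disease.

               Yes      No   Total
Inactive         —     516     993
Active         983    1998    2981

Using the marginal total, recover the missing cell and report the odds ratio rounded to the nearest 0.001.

The missing cell is in the exposed row: 993 − 516 = 477.
So a = 477, b = 516, c = 983, d = 1998.
OR = (a·d)/(b·c) = (477 × 1998) / (516 × 983) = 953046 / 507228 = 1.87893

1.879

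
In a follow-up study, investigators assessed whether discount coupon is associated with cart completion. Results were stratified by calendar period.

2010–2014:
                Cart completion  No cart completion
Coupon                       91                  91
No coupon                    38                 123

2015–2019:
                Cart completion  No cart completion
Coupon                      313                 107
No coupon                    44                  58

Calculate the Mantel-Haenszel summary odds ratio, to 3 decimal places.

OR_MH = Σ(aᵢdᵢ/nᵢ) / Σ(bᵢcᵢ/nᵢ), where nᵢ is the stratum total.
Stratum 1 (2010–2014): n = 343; a·d/n = 91·123/343 = 32.6327; b·c/n = 91·38/343 = 10.0816
Stratum 2 (2015–2019): n = 522; a·d/n = 313·58/522 = 34.7778; b·c/n = 107·44/522 = 9.0192
OR_MH = (32.6327 + 34.7778) / (10.0816 + 9.0192) = 67.4104 / 19.1008 = 3.52920

3.529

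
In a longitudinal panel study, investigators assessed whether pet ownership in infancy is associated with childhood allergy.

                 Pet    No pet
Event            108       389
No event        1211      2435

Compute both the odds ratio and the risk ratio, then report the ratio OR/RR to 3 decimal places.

Reading the table with exposure as columns: a = 108 (Pet, case), b = 1211 (Pet, non-case), c = 389 (No pet, case), d = 2435.
OR = (108·2435)/(1211·389) = 262980/471079 = 0.55825
Risk in exposed = 108/1319 = 0.08188; risk in unexposed = 389/2824 = 0.13775; RR = 0.59442
OR/RR = 0.55825 / 0.59442 = 0.93915
The outcome is not rare, so the OR lies further from 1 than the RR.

0.939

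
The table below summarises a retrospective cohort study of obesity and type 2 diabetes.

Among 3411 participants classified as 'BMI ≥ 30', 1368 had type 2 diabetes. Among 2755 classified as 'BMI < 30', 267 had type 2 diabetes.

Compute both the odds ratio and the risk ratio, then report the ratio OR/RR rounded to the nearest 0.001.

1.508

From the description: a = 1368, b = 2043, c = 267, d = 2488.
OR = (1368·2488)/(2043·267) = 3403584/545481 = 6.23960
Risk in exposed = 1368/3411 = 0.40106; risk in unexposed = 267/2755 = 0.09691; RR = 4.13823
OR/RR = 6.23960 / 4.13823 = 1.50779
The outcome is not rare, so the OR lies further from 1 than the RR.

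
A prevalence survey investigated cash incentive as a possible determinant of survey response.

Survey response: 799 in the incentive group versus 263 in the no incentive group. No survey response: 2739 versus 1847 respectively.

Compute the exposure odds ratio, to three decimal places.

2.049

From the description: a = 799, b = 2739, c = 263, d = 1847.
OR = (a·d)/(b·c) = (799 × 1847) / (2739 × 263) = 1475753 / 720357 = 2.04864
The odds of survey response are about 2.05 times as high in the incentive group.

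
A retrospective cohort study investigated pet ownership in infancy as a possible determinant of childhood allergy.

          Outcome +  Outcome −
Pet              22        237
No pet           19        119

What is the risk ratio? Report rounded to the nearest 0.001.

0.617

Cells: a = 22, b = 237, c = 19, d = 119.
Risk in exposed = 22/259 = 0.08494; risk in unexposed = 19/138 = 0.13768.
RR = 0.08494 / 0.13768 = 0.61695
The risk is 38% lower among the exposed than among the unexposed.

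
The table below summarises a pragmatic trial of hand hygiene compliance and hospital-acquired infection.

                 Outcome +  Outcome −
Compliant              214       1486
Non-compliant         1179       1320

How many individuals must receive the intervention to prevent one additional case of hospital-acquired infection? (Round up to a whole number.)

3

Risk in treated group = 214/1700 = 0.12588; risk in control = 1179/2499 = 0.47179.
Absolute risk reduction = 0.47179 − 0.12588 = 0.34591
NNT = 1 / ARR = 1 / 0.34591 = 2.891 → round up → 3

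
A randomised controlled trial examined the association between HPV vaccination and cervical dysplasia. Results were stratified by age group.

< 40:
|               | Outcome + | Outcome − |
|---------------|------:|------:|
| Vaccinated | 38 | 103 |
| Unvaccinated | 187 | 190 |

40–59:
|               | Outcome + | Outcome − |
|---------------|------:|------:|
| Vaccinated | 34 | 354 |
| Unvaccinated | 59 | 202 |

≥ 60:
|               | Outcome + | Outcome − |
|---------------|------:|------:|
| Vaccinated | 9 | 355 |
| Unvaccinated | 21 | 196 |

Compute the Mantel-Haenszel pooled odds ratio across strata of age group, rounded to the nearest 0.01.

0.34

OR_MH = Σ(aᵢdᵢ/nᵢ) / Σ(bᵢcᵢ/nᵢ), where nᵢ is the stratum total.
Stratum 1 (< 40): n = 518; a·d/n = 38·190/518 = 13.9382; b·c/n = 103·187/518 = 37.1834
Stratum 2 (40–59): n = 649; a·d/n = 34·202/649 = 10.5824; b·c/n = 354·59/649 = 32.1818
Stratum 3 (≥ 60): n = 581; a·d/n = 9·196/581 = 3.0361; b·c/n = 355·21/581 = 12.8313
OR_MH = (13.9382 + 10.5824 + 3.0361) / (37.1834 + 32.1818 + 12.8313) = 27.5568 / 82.1965 = 0.33526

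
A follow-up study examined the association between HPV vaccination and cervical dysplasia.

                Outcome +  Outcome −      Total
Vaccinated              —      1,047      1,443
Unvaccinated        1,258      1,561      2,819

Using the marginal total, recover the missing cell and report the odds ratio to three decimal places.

The missing cell is in the exposed row: 1443 − 1047 = 396.
So a = 396, b = 1047, c = 1258, d = 1561.
OR = (a·d)/(b·c) = (396 × 1561) / (1047 × 1258) = 618156 / 1317126 = 0.46932

0.469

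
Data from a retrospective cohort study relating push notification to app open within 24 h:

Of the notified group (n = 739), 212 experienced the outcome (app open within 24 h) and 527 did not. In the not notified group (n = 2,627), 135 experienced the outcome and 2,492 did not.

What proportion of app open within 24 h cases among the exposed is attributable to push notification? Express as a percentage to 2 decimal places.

From the description: a = 212, b = 527, c = 135, d = 2492.
Risk in exposed = 212/739 = 0.28687; risk in unexposed = 135/2627 = 0.05139.
RR = 0.28687/0.05139 = 5.58236
AR% = (RR − 1)/RR × 100 = (5.58236 − 1)/5.58236 × 100 = 82.0864%

82.09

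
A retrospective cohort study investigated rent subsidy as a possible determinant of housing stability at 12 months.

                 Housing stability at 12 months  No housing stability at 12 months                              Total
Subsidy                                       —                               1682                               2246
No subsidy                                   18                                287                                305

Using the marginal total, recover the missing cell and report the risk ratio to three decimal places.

The missing cell is in the exposed row: 2246 − 1682 = 564.
So a = 564, b = 1682, c = 18, d = 287.
RR = [a/(a+b)] / [c/(c+d)] = (564/2246) / (18/305) = 0.25111/0.05902 = 4.25497

4.255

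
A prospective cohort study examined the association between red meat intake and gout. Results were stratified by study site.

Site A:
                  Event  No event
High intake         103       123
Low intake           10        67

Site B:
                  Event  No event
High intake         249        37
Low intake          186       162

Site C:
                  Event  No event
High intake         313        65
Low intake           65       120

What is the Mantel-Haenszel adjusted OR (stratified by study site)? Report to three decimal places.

6.830

OR_MH = Σ(aᵢdᵢ/nᵢ) / Σ(bᵢcᵢ/nᵢ), where nᵢ is the stratum total.
Stratum 1 (Site A): n = 303; a·d/n = 103·67/303 = 22.7756; b·c/n = 123·10/303 = 4.0594
Stratum 2 (Site B): n = 634; a·d/n = 249·162/634 = 63.6246; b·c/n = 37·186/634 = 10.8549
Stratum 3 (Site C): n = 563; a·d/n = 313·120/563 = 66.7140; b·c/n = 65·65/563 = 7.5044
OR_MH = (22.7756 + 63.6246 + 66.7140) / (4.0594 + 10.8549 + 7.5044) = 153.1142 / 22.4187 = 6.82974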